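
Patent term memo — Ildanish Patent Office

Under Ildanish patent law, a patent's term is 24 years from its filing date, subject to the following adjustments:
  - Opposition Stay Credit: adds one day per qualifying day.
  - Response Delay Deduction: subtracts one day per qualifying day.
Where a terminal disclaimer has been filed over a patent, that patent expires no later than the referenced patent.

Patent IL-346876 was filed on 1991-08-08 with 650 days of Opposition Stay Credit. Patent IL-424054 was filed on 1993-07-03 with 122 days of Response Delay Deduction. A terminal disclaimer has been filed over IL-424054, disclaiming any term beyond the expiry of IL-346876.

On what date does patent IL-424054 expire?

2017-03-03

Natural term of IL-424054:
  Base: filing + 24 years → 3 July 2017.
  Response Delay Deduction: −122 days → 3 March 2017.
Expiry of referenced patent IL-346876:
  Base: filing + 24 years → 8 August 2015.
  Opposition Stay Credit: +650 days → 19 May 2017.
Terminal disclaimer: IL-424054 expires on the earlier of 3 March 2017 and 19 May 2017.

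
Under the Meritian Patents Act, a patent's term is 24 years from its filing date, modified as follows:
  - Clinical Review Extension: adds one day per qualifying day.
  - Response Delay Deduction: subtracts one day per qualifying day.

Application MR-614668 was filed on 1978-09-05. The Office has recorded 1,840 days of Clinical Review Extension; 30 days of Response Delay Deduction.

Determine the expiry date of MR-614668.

Base term: filing date + 24 years → 5 September 2002.
Clinical Review Extension: +1840 days → 19 September 2007.
Response Delay Deduction: −30 days → 20 August 2007.

August 20, 2007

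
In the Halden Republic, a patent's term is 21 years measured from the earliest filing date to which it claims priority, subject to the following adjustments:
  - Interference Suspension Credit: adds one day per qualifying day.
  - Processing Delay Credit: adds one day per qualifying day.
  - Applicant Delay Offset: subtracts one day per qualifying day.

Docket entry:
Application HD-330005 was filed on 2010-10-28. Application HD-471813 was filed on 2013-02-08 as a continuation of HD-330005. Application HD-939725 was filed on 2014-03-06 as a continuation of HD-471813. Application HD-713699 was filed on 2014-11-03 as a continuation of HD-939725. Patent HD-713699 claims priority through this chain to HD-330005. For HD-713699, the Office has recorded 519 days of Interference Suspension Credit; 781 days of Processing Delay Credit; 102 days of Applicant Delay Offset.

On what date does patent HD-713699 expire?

2035-02-07

Earliest priority filing: 28 October 2010.
Base term: 28 October 2010 + 21 years → 28 October 2031.
Interference Suspension Credit: +519 days → 30 March 2033.
Processing Delay Credit: +781 days → 20 May 2035.
Applicant Delay Offset: −102 days → 7 February 2035.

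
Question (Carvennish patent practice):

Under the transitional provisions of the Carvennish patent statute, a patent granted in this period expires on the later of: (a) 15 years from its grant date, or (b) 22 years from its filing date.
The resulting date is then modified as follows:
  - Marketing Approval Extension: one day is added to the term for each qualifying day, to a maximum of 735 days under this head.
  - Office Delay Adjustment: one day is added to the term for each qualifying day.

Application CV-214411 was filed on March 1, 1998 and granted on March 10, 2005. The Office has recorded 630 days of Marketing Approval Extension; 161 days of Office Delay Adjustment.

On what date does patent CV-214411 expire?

2022-05-10

(a) grant + 15 years → 10 March 2020.
(b) filing + 22 years → 1 March 2020.
Later of the two: 10 March 2020.
Marketing Approval Extension: 630 days (within the 735-day cap) → +630 days → 30 November 2021.
Office Delay Adjustment: +161 days → 10 May 2022.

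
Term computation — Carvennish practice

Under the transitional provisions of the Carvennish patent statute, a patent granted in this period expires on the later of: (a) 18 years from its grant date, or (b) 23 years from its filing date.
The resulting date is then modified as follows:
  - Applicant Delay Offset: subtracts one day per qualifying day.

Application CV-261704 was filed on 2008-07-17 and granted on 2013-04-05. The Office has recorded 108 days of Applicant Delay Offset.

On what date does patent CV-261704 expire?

(a) grant + 18 years → 5 April 2031.
(b) filing + 23 years → 17 July 2031.
Later of the two: 17 July 2031.
Applicant Delay Offset: −108 days → 31 March 2031.

2031-03-31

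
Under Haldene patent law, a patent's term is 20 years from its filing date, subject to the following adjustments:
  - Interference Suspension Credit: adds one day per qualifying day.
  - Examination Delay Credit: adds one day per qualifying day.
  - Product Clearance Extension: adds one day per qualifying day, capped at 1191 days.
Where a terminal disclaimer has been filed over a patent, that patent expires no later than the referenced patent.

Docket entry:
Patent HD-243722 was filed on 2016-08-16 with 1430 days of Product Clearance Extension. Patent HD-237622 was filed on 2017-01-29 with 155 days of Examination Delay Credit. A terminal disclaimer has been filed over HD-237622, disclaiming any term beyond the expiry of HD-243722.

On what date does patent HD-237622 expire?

Natural term of HD-237622:
  Base: filing + 20 years → 29 January 2037.
  Examination Delay Credit: +155 days → 3 July 2037.
Expiry of referenced patent HD-243722:
  Base: filing + 20 years → 16 August 2036.
  Product Clearance Extension: 1430 days claimed exceeds the 1191-day cap, so +1191 days → 20 November 2039.
Terminal disclaimer: HD-237622 expires on the earlier of 3 July 2037 and 20 November 2039.

2037-07-03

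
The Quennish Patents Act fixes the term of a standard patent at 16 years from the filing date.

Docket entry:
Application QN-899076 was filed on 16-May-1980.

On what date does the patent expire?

May 16, 1996

Filing date + 16 years → 16 May 1996.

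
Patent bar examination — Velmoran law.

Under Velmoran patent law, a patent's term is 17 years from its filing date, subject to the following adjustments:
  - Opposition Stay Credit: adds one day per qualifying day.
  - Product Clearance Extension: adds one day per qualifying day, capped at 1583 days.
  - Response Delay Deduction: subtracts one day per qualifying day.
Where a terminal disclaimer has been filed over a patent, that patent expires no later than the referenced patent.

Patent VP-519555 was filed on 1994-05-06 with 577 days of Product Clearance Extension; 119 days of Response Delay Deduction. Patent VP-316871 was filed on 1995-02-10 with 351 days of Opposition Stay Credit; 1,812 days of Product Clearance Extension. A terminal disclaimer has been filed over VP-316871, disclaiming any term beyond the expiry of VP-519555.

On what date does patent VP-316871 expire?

Natural term of VP-316871:
  Base: filing + 17 years → 10 February 2012.
  Opposition Stay Credit: +351 days → 26 January 2013.
  Product Clearance Extension: 1812 days claimed exceeds the 1583-day cap, so +1583 days → 28 May 2017.
Expiry of referenced patent VP-519555:
  Base: filing + 17 years → 6 May 2011.
  Product Clearance Extension: 577 days (within the 1583-day cap) → +577 days → 3 December 2012.
  Response Delay Deduction: −119 days → 6 August 2012.
Terminal disclaimer: VP-316871 expires on the earlier of 28 May 2017 and 6 August 2012.

2012-08-06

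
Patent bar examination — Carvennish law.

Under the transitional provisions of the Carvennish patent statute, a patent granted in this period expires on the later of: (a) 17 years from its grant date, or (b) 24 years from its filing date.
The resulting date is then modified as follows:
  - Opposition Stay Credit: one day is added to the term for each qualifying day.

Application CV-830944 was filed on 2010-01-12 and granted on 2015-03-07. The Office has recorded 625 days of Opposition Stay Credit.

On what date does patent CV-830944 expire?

(a) grant + 17 years → 7 March 2032.
(b) filing + 24 years → 12 January 2034.
Later of the two: 12 January 2034.
Opposition Stay Credit: +625 days → 29 September 2035.

September 29, 2035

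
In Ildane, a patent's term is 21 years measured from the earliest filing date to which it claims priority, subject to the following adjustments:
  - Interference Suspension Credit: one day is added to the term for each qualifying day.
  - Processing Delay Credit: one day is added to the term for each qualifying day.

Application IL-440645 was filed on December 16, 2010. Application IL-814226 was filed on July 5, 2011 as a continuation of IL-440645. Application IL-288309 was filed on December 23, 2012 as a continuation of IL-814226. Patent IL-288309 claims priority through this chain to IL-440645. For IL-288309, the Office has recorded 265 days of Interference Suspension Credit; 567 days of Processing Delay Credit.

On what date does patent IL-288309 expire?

Earliest priority filing: 16 December 2010.
Base term: 16 December 2010 + 21 years → 16 December 2031.
Interference Suspension Credit: +265 days → 6 September 2032.
Processing Delay Credit: +567 days → 27 March 2034.

2034-03-27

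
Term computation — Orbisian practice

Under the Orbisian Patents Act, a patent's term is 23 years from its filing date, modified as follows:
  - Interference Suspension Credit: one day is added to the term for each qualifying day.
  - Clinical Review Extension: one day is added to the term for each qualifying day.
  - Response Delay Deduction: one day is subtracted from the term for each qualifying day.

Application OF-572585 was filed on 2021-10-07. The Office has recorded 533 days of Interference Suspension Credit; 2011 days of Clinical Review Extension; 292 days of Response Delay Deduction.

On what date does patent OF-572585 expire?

2050-12-07

Base term: filing date + 23 years → 7 October 2044.
Interference Suspension Credit: +533 days → 24 March 2046.
Clinical Review Extension: +2011 days → 25 September 2051.
Response Delay Deduction: −292 days → 7 December 2050.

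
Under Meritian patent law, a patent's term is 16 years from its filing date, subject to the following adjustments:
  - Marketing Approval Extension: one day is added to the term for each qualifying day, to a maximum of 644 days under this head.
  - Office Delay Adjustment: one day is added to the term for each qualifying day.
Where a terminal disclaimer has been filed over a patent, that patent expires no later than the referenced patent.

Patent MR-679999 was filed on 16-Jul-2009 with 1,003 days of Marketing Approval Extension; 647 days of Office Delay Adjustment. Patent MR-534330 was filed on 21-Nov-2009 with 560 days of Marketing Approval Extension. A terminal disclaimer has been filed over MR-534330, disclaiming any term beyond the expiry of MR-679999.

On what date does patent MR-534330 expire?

Natural term of MR-534330:
  Base: filing + 16 years → 21 November 2025.
  Marketing Approval Extension: 560 days (within the 644-day cap) → +560 days → 4 June 2027.
Expiry of referenced patent MR-679999:
  Base: filing + 16 years → 16 July 2025.
  Marketing Approval Extension: 1003 days claimed exceeds the 644-day cap, so +644 days → 21 April 2027.
  Office Delay Adjustment: +647 days → 27 January 2029.
Terminal disclaimer: MR-534330 expires on the earlier of 4 June 2027 and 27 January 2029.

2027-06-04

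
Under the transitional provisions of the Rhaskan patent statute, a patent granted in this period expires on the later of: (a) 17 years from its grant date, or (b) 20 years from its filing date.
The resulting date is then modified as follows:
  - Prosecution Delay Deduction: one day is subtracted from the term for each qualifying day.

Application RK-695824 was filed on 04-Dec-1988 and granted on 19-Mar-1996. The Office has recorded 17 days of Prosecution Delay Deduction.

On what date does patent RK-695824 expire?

March 2, 2013

(a) grant + 17 years → 19 March 2013.
(b) filing + 20 years → 4 December 2008.
Later of the two: 19 March 2013.
Prosecution Delay Deduction: −17 days → 2 March 2013.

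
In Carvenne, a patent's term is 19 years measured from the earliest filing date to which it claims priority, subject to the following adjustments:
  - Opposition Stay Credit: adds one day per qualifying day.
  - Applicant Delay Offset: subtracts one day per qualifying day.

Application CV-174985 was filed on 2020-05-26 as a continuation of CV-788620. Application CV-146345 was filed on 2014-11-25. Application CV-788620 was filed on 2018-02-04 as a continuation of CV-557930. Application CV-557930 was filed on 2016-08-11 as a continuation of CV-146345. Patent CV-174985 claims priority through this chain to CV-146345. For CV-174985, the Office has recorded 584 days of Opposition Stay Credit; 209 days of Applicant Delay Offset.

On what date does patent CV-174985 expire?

December 5, 2034

Earliest priority filing: 25 November 2014.
Base term: 25 November 2014 + 19 years → 25 November 2033.
Opposition Stay Credit: +584 days → 2 July 2035.
Applicant Delay Offset: −209 days → 5 December 2034.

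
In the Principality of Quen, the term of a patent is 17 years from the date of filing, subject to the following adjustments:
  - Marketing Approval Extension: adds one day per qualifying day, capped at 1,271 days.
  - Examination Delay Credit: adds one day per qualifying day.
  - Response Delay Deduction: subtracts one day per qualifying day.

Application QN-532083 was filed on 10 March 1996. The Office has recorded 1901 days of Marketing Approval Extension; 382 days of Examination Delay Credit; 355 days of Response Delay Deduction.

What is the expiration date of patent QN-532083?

September 28, 2016

Base term: filing date + 17 years → 10 March 2013.
Marketing Approval Extension: 1901 days claimed exceeds the 1271-day cap, so +1271 days → 1 September 2016.
Examination Delay Credit: +382 days → 18 September 2017.
Response Delay Deduction: −355 days → 28 September 2016.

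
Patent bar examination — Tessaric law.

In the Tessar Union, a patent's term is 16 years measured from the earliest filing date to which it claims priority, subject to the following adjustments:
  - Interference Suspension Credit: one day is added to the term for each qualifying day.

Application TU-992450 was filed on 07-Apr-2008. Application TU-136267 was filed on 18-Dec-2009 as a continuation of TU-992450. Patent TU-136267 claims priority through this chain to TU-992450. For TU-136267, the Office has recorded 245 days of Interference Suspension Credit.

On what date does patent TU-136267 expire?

2024-12-08

Earliest priority filing: 7 April 2008.
Base term: 7 April 2008 + 16 years → 7 April 2024.
Interference Suspension Credit: +245 days → 8 December 2024.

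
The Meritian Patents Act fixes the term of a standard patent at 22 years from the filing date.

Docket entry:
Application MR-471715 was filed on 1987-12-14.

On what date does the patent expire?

2009-12-14

Filing date + 22 years → 14 December 2009.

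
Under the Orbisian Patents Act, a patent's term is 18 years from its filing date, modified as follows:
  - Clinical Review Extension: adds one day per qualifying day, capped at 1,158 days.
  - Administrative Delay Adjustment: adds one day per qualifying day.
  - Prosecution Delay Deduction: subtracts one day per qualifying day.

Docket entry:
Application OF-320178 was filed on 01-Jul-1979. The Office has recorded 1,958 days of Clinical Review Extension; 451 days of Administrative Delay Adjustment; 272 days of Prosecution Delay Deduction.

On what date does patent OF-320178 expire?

Base term: filing date + 18 years → 1 July 1997.
Clinical Review Extension: 1958 days claimed exceeds the 1158-day cap, so +1158 days → 1 September 2000.
Administrative Delay Adjustment: +451 days → 26 November 2001.
Prosecution Delay Deduction: −272 days → 27 February 2001.

February 27, 2001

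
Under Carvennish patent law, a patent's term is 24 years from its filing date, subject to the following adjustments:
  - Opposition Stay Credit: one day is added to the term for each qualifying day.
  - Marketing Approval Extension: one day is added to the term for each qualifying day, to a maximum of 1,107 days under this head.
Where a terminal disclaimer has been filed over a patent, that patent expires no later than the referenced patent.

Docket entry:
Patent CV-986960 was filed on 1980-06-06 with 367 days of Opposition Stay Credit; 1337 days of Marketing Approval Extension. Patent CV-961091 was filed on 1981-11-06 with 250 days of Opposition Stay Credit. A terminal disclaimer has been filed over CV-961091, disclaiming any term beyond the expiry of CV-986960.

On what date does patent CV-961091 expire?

Natural term of CV-961091:
  Base: filing + 24 years → 6 November 2005.
  Opposition Stay Credit: +250 days → 14 July 2006.
Expiry of referenced patent CV-986960:
  Base: filing + 24 years → 6 June 2004.
  Opposition Stay Credit: +367 days → 8 June 2005.
  Marketing Approval Extension: 1337 days claimed exceeds the 1107-day cap, so +1107 days → 19 June 2008.
Terminal disclaimer: CV-961091 expires on the earlier of 14 July 2006 and 19 June 2008.

2006-07-14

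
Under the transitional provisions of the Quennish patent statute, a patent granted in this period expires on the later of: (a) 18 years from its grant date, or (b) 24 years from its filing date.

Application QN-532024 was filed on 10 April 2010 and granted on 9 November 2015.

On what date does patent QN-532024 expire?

(a) grant + 18 years → 9 November 2033.
(b) filing + 24 years → 10 April 2034.
Later of the two: 10 April 2034.

April 10, 2034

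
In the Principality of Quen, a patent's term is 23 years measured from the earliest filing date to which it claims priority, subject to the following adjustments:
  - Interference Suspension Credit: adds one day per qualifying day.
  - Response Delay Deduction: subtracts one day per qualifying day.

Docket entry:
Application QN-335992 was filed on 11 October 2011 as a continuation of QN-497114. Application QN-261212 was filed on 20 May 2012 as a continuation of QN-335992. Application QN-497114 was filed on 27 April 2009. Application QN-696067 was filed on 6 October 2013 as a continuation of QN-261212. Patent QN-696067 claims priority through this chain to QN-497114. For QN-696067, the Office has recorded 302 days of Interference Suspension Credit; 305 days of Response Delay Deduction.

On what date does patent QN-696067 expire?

2032-04-24

Earliest priority filing: 27 April 2009.
Base term: 27 April 2009 + 23 years → 27 April 2032.
Interference Suspension Credit: +302 days → 23 February 2033.
Response Delay Deduction: −305 days → 24 April 2032.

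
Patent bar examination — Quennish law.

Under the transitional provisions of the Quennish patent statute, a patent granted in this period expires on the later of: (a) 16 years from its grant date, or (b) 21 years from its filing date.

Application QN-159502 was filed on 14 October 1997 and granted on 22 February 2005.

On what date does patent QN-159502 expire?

February 22, 2021

(a) grant + 16 years → 22 February 2021.
(b) filing + 21 years → 14 October 2018.
Later of the two: 22 February 2021.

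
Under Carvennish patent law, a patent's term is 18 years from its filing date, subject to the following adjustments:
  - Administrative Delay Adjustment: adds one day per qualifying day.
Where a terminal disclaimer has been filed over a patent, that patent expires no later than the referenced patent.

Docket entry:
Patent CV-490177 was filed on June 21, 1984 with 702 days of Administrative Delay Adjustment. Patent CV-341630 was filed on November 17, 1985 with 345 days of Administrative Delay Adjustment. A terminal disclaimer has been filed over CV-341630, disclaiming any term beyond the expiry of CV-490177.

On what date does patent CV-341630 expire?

Natural term of CV-341630:
  Base: filing + 18 years → 17 November 2003.
  Administrative Delay Adjustment: +345 days → 27 October 2004.
Expiry of referenced patent CV-490177:
  Base: filing + 18 years → 21 June 2002.
  Administrative Delay Adjustment: +702 days → 23 May 2004.
Terminal disclaimer: CV-341630 expires on the earlier of 27 October 2004 and 23 May 2004.

2004-05-23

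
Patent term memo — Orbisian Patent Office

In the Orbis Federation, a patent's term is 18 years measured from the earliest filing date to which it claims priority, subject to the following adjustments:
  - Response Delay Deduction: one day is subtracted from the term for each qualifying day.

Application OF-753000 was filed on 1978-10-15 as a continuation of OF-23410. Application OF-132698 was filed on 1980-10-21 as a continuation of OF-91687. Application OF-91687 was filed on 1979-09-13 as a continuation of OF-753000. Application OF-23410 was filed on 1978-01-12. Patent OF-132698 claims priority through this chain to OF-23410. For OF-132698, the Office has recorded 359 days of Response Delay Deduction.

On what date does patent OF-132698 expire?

Earliest priority filing: 12 January 1978.
Base term: 12 January 1978 + 18 years → 12 January 1996.
Response Delay Deduction: −359 days → 18 January 1995.

January 18, 1995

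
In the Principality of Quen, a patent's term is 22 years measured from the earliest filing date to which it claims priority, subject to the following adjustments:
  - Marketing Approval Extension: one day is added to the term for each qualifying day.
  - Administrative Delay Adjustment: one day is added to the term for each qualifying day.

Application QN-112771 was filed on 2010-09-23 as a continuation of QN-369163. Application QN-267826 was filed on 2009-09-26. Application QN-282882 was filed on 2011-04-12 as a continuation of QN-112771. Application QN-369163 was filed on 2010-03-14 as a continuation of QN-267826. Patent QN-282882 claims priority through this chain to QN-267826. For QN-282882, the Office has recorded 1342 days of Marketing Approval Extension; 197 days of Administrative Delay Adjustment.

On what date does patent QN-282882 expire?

Earliest priority filing: 26 September 2009.
Base term: 26 September 2009 + 22 years → 26 September 2031.
Marketing Approval Extension: +1342 days → 30 May 2035.
Administrative Delay Adjustment: +197 days → 13 December 2035.

December 13, 2035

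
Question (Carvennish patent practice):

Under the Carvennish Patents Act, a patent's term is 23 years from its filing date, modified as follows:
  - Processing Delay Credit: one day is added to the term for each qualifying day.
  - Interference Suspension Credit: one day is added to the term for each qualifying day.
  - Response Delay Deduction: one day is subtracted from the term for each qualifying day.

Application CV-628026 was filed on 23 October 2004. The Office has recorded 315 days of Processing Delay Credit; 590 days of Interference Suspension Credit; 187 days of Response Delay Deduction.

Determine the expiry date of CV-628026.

2029-10-10

Base term: filing date + 23 years → 23 October 2027.
Processing Delay Credit: +315 days → 2 September 2028.
Interference Suspension Credit: +590 days → 15 April 2030.
Response Delay Deduction: −187 days → 10 October 2029.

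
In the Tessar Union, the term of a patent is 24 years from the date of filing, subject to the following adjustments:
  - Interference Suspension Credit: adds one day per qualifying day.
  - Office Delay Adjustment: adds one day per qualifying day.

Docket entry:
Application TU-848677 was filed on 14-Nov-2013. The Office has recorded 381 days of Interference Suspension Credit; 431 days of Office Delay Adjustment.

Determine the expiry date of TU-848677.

2040-02-04

Base term: filing date + 24 years → 14 November 2037.
Interference Suspension Credit: +381 days → 30 November 2038.
Office Delay Adjustment: +431 days → 4 February 2040.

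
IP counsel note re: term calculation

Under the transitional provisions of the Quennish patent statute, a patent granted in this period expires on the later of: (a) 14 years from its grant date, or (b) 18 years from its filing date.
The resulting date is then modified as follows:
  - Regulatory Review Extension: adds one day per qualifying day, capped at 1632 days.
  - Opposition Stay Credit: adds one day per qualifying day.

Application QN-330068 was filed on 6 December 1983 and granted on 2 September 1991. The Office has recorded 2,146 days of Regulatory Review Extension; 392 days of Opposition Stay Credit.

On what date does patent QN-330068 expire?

2011-03-19

(a) grant + 14 years → 2 September 2005.
(b) filing + 18 years → 6 December 2001.
Later of the two: 2 September 2005.
Regulatory Review Extension: 2146 days claimed exceeds the 1632-day cap, so +1632 days → 20 February 2010.
Opposition Stay Credit: +392 days → 19 March 2011.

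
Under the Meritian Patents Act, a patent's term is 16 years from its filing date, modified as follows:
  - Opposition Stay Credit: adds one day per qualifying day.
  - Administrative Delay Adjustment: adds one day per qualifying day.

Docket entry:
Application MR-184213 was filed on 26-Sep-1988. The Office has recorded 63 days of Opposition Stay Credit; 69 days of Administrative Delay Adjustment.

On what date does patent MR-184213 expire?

Base term: filing date + 16 years → 26 September 2004.
Opposition Stay Credit: +63 days → 28 November 2004.
Administrative Delay Adjustment: +69 days → 5 February 2005.

February 5, 2005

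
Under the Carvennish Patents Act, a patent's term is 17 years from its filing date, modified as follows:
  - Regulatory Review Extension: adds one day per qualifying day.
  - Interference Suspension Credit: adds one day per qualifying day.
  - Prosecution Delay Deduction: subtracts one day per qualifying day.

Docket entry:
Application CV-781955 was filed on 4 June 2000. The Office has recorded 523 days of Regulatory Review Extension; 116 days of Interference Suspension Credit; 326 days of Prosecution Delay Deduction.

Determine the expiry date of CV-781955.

April 13, 2018

Base term: filing date + 17 years → 4 June 2017.
Regulatory Review Extension: +523 days → 9 November 2018.
Interference Suspension Credit: +116 days → 5 March 2019.
Prosecution Delay Deduction: −326 days → 13 April 2018.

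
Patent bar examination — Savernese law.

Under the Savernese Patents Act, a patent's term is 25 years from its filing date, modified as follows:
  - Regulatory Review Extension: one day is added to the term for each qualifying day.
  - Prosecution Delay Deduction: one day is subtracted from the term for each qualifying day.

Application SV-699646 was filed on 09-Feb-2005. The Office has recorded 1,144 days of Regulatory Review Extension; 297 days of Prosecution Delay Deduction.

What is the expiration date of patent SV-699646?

Base term: filing date + 25 years → 9 February 2030.
Regulatory Review Extension: +1144 days → 29 March 2033.
Prosecution Delay Deduction: −297 days → 5 June 2032.

June 5, 2032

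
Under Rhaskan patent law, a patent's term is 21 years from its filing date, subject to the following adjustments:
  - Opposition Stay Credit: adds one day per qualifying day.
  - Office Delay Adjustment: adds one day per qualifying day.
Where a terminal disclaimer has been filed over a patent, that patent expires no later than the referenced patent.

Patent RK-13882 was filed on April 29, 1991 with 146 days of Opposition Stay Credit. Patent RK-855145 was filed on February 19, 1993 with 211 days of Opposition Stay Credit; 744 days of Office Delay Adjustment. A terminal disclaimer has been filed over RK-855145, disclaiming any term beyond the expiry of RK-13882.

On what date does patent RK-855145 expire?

2012-09-22

Natural term of RK-855145:
  Base: filing + 21 years → 19 February 2014.
  Opposition Stay Credit: +211 days → 18 September 2014.
  Office Delay Adjustment: +744 days → 1 October 2016.
Expiry of referenced patent RK-13882:
  Base: filing + 21 years → 29 April 2012.
  Opposition Stay Credit: +146 days → 22 September 2012.
Terminal disclaimer: RK-855145 expires on the earlier of 1 October 2016 and 22 September 2012.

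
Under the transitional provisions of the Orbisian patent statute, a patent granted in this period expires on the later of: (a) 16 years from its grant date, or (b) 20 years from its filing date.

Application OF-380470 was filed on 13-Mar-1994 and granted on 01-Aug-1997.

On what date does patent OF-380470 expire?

March 13, 2014

(a) grant + 16 years → 1 August 2013.
(b) filing + 20 years → 13 March 2014.
Later of the two: 13 March 2014.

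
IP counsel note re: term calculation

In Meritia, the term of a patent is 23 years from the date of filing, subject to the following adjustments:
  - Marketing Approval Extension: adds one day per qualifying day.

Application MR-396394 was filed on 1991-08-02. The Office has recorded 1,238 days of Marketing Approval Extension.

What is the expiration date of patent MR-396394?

Base term: filing date + 23 years → 2 August 2014.
Marketing Approval Extension: +1238 days → 22 December 2017.

December 22, 2017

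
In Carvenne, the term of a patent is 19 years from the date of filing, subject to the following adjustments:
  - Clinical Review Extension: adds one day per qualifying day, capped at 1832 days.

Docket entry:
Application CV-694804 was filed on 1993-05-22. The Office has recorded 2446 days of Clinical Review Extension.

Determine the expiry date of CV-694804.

2017-05-28

Base term: filing date + 19 years → 22 May 2012.
Clinical Review Extension: 2446 days claimed exceeds the 1832-day cap, so +1832 days → 28 May 2017.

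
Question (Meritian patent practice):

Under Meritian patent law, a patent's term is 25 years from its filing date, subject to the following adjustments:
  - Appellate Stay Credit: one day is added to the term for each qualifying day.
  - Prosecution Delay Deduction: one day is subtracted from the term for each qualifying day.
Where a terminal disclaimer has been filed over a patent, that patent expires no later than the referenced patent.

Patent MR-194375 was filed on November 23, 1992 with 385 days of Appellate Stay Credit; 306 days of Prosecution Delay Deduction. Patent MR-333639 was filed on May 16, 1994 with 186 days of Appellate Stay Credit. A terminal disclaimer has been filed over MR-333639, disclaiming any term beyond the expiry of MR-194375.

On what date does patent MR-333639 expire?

Natural term of MR-333639:
  Base: filing + 25 years → 16 May 2019.
  Appellate Stay Credit: +186 days → 18 November 2019.
Expiry of referenced patent MR-194375:
  Base: filing + 25 years → 23 November 2017.
  Appellate Stay Credit: +385 days → 13 December 2018.
  Prosecution Delay Deduction: −306 days → 10 February 2018.
Terminal disclaimer: MR-333639 expires on the earlier of 18 November 2019 and 10 February 2018.

February 10, 2018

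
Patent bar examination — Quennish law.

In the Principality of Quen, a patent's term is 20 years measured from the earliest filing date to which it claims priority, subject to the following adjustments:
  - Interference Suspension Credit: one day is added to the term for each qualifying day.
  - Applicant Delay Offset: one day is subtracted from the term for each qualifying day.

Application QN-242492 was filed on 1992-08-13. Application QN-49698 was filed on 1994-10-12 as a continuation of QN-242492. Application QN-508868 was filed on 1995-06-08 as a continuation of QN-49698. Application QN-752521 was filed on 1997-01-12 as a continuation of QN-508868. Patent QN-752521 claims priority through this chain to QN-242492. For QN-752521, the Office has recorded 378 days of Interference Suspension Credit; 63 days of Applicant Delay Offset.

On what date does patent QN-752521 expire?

Earliest priority filing: 13 August 1992.
Base term: 13 August 1992 + 20 years → 13 August 2012.
Interference Suspension Credit: +378 days → 26 August 2013.
Applicant Delay Offset: −63 days → 24 June 2013.

2013-06-24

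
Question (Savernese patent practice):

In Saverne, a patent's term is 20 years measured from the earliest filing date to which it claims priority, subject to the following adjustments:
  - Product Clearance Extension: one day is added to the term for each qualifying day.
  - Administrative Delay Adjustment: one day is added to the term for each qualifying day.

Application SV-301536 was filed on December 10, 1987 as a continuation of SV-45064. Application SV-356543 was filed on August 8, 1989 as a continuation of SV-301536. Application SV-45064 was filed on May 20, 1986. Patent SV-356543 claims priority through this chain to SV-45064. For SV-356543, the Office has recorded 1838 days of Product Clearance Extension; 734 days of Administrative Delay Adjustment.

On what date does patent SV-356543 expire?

Earliest priority filing: 20 May 1986.
Base term: 20 May 1986 + 20 years → 20 May 2006.
Product Clearance Extension: +1838 days → 1 June 2011.
Administrative Delay Adjustment: +734 days → 4 June 2013.

2013-06-04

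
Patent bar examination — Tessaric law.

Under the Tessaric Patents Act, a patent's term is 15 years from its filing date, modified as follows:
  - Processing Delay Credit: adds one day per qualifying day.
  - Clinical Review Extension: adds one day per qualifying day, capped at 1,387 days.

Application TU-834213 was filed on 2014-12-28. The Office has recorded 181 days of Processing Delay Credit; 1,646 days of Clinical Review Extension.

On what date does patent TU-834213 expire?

Base term: filing date + 15 years → 28 December 2029.
Processing Delay Credit: +181 days → 27 June 2030.
Clinical Review Extension: 1646 days claimed exceeds the 1387-day cap, so +1387 days → 14 April 2034.

April 14, 2034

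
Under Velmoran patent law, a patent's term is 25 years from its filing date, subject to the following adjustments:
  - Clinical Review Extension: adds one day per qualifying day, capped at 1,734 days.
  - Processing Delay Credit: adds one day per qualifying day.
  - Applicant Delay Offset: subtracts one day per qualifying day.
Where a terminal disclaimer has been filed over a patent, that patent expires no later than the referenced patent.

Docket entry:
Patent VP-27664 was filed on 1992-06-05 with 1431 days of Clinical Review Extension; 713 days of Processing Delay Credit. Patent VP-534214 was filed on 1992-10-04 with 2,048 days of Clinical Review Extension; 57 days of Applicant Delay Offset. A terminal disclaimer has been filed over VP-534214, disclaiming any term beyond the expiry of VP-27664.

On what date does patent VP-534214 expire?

2022-05-08

Natural term of VP-534214:
  Base: filing + 25 years → 4 October 2017.
  Clinical Review Extension: 2048 days claimed exceeds the 1734-day cap, so +1734 days → 4 July 2022.
  Applicant Delay Offset: −57 days → 8 May 2022.
Expiry of referenced patent VP-27664:
  Base: filing + 25 years → 5 June 2017.
  Clinical Review Extension: 1431 days (within the 1734-day cap) → +1431 days → 6 May 2021.
  Processing Delay Credit: +713 days → 19 April 2023.
Terminal disclaimer: VP-534214 expires on the earlier of 8 May 2022 and 19 April 2023.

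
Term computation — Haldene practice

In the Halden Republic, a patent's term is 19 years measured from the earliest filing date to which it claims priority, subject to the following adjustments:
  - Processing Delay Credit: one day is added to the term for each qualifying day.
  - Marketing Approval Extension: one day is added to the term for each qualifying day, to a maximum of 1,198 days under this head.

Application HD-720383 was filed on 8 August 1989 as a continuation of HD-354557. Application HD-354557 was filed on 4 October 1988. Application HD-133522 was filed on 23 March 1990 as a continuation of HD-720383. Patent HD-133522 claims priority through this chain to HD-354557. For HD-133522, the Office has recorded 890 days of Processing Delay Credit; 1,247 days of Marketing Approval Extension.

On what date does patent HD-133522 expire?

Earliest priority filing: 4 October 1988.
Base term: 4 October 1988 + 19 years → 4 October 2007.
Processing Delay Credit: +890 days → 12 March 2010.
Marketing Approval Extension: 1247 days claimed exceeds the 1198-day cap, so +1198 days → 22 June 2013.

2013-06-22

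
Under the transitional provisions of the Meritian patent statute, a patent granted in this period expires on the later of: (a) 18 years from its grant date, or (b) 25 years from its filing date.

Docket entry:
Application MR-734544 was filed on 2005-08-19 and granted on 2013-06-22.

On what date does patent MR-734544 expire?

June 22, 2031

(a) grant + 18 years → 22 June 2031.
(b) filing + 25 years → 19 August 2030.
Later of the two: 22 June 2031.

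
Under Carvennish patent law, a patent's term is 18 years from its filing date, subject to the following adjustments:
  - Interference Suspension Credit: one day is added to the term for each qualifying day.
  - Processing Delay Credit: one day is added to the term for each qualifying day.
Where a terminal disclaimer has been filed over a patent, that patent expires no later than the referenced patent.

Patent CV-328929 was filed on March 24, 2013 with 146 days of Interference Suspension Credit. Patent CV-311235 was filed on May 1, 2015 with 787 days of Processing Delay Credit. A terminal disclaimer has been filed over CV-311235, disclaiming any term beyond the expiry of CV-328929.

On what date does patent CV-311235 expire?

2031-08-17

Natural term of CV-311235:
  Base: filing + 18 years → 1 May 2033.
  Processing Delay Credit: +787 days → 27 June 2035.
Expiry of referenced patent CV-328929:
  Base: filing + 18 years → 24 March 2031.
  Interference Suspension Credit: +146 days → 17 August 2031.
Terminal disclaimer: CV-311235 expires on the earlier of 27 June 2035 and 17 August 2031.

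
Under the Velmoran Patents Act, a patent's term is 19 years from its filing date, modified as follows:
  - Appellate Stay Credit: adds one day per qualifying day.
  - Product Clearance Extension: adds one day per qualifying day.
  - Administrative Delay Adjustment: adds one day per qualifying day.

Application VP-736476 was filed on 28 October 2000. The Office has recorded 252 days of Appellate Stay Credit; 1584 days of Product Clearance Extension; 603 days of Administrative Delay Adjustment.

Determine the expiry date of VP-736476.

2026-07-02

Base term: filing date + 19 years → 28 October 2019.
Appellate Stay Credit: +252 days → 6 July 2020.
Product Clearance Extension: +1584 days → 6 November 2024.
Administrative Delay Adjustment: +603 days → 2 July 2026.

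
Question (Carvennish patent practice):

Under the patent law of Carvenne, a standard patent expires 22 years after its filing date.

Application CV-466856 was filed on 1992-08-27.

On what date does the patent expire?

Filing date + 22 years → 27 August 2014.

August 27, 2014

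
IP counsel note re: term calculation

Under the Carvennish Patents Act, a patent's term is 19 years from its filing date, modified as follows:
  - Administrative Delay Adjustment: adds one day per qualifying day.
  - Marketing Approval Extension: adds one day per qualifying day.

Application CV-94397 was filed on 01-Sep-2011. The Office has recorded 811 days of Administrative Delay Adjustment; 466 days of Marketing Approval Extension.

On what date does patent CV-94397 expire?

2034-03-01

Base term: filing date + 19 years → 1 September 2030.
Administrative Delay Adjustment: +811 days → 20 November 2032.
Marketing Approval Extension: +466 days → 1 March 2034.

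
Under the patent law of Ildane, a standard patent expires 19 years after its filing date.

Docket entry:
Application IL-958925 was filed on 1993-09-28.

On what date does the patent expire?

2012-09-28

Filing date + 19 years → 28 September 2012.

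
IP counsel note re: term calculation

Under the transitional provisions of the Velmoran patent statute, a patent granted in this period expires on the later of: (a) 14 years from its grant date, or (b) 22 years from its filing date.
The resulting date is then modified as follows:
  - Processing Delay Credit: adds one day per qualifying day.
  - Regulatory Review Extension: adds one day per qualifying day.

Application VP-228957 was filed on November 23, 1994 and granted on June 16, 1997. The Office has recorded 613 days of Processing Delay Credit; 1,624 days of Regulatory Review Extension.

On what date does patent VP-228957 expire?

2023-01-08

(a) grant + 14 years → 16 June 2011.
(b) filing + 22 years → 23 November 2016.
Later of the two: 23 November 2016.
Processing Delay Credit: +613 days → 29 July 2018.
Regulatory Review Extension: +1624 days → 8 January 2023.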